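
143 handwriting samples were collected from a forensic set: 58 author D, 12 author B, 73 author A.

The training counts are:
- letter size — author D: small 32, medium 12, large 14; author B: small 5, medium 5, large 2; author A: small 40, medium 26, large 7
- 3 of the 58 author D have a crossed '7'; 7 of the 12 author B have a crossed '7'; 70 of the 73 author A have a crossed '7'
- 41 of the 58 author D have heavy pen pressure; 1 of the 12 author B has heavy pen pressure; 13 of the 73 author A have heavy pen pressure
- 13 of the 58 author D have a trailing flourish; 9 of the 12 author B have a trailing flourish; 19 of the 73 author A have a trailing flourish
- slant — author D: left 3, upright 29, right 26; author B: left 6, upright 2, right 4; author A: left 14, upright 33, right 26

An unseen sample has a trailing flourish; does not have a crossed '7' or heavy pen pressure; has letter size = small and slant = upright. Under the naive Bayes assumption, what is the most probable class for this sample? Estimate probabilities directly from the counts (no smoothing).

author D: (58/143) × (32/58) × (55/58) × (17/58) × (13/58) × (29/58) ≈ 0.00697036
author B: (12/143) × (5/12) × (5/12) × (11/12) × (9/12) × (2/12) ≈ 0.00166934
author A: (73/143) × (40/73) × (3/73) × (60/73) × (19/73) × (33/73) ≈ 0.00111166
Highest score → author D.

author D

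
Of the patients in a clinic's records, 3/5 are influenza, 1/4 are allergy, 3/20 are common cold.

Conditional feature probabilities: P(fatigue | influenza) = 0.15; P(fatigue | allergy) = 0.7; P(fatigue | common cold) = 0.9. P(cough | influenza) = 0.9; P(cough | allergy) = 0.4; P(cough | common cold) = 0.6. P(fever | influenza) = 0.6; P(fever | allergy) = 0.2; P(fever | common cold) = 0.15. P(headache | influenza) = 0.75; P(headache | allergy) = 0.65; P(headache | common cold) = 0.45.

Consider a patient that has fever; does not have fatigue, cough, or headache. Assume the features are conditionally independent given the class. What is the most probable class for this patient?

influenza

influenza: 0.6 × (1−0.15) × (1−0.9) × 0.6 × (1−0.75) = 0.00765
allergy: 0.25 × (1−0.7) × (1−0.4) × 0.2 × (1−0.65) = 0.00315
common cold: 0.15 × (1−0.9) × (1−0.6) × 0.15 × (1−0.45) = 0.000495
Highest score → influenza.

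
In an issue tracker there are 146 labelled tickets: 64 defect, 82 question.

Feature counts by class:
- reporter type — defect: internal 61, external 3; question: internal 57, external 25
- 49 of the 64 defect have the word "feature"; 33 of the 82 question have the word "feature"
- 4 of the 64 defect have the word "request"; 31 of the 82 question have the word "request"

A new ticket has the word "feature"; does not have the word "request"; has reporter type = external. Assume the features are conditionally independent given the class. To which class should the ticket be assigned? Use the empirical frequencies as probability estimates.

defect: (64/146) × (3/64) × (49/64) × (60/64) ≈ 0.0147488
question: (82/146) × (25/82) × (33/82) × (51/82) ≈ 0.0428592
Highest score → question.

question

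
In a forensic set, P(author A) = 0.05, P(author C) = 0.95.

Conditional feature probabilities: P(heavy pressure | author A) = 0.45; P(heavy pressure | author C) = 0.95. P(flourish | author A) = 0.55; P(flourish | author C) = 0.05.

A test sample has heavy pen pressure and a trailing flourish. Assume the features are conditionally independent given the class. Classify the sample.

author C

author A: 0.05 × 0.45 × 0.55 = 0.012375
author C: 0.95 × 0.95 × 0.05 = 0.045125
Highest score → author C.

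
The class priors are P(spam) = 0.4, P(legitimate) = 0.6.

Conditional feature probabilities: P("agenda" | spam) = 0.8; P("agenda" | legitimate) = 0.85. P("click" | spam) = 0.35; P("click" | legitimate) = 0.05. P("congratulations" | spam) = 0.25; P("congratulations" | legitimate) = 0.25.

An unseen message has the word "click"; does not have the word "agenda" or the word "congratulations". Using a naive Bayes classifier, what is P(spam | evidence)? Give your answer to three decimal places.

spam: 0.4 × (1−0.8) × 0.35 × (1−0.25) = 0.021
legitimate: 0.6 × (1−0.85) × 0.05 × (1−0.25) = 0.003375
P(spam | x) = 0.021 / 0.024375 ≈ 0.862

0.862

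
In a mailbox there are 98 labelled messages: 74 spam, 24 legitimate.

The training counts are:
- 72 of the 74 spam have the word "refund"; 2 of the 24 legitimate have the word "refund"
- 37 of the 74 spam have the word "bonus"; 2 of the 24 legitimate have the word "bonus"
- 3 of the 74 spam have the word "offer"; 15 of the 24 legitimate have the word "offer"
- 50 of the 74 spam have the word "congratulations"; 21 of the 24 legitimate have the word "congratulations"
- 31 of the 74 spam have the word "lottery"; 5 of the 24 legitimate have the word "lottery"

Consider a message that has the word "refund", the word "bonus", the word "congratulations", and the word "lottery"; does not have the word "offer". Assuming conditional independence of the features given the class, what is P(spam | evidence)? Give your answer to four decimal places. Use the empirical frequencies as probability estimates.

0.9988

spam: (74/98) × (72/74) × (37/74) × (71/74) × (50/74) × (31/74) ≈ 0.0997634
legitimate: (24/98) × (2/24) × (2/24) × (9/24) × (21/24) × (5/24) ≈ 0.000116257
P(spam | x) = 0.0997634 / 0.099879657 ≈ 0.9988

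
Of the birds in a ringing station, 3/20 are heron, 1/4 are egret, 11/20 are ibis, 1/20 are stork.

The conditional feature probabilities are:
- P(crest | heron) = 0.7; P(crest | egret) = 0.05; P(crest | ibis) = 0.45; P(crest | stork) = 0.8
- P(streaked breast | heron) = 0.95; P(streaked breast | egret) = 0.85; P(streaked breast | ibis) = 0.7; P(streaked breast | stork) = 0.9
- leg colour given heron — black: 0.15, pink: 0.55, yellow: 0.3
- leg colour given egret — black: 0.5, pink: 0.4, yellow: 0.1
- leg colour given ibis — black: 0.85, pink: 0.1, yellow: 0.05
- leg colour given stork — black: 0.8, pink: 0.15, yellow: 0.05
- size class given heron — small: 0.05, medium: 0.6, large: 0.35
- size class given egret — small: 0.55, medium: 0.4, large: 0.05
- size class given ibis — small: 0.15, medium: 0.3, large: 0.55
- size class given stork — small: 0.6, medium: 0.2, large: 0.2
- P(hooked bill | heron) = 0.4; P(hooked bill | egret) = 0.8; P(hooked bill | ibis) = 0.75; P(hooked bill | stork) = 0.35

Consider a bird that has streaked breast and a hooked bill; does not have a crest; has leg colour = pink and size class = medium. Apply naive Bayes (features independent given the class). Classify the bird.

heron: 0.15 × (1−0.7) × 0.95 × 0.55 × 0.6 × 0.4 = 0.005643
egret: 0.25 × (1−0.05) × 0.85 × 0.4 × 0.4 × 0.8 = 0.02584
ibis: 0.55 × (1−0.45) × 0.7 × 0.1 × 0.3 × 0.75 = 0.004764375
stork: 0.05 × (1−0.8) × 0.9 × 0.15 × 0.2 × 0.35 = 0.0000945
Highest score → egret.

egret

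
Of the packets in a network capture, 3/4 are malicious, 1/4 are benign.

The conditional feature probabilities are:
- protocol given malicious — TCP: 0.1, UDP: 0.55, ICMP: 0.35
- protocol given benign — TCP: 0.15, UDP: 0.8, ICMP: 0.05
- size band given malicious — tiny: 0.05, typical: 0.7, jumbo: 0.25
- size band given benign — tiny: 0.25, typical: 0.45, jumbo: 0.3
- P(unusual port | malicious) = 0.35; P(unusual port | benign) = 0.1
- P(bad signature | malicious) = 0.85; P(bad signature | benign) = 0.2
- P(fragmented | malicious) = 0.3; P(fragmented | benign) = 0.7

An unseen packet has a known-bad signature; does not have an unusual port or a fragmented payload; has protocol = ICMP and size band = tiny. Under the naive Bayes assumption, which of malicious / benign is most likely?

malicious: 0.75 × 0.35 × 0.05 × (1−0.35) × 0.85 × (1−0.3) = 0.00507609375
benign: 0.25 × 0.05 × 0.25 × (1−0.1) × 0.2 × (1−0.7) = 0.00016875
Highest score → malicious.

malicious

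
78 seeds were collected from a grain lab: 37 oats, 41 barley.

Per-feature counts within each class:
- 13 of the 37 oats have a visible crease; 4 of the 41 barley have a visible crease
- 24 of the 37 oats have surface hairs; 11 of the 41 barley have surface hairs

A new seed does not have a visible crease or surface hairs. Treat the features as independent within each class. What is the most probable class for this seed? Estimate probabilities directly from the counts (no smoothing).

oats: (37/78) × (24/37) × (13/37) ≈ 0.108108
barley: (41/78) × (37/41) × (30/41) ≈ 0.347092
Highest score → barley.

barley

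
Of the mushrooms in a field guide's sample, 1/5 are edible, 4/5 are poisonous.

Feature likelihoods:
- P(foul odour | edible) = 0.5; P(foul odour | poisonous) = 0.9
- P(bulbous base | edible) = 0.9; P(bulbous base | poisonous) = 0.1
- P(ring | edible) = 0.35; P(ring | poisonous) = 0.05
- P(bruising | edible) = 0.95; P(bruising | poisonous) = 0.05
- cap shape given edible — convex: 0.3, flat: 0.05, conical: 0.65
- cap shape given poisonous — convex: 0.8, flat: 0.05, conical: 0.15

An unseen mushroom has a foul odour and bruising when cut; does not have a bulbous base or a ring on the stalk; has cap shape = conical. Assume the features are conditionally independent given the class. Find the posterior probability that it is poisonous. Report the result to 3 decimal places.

edible: 0.2 × 0.5 × (1−0.9) × (1−0.35) × 0.95 × 0.65 = 0.00401375
poisonous: 0.8 × 0.9 × (1−0.1) × (1−0.05) × 0.05 × 0.15 = 0.004617
P(poisonous | x) = 0.004617 / 0.00863075 ≈ 0.535

0.535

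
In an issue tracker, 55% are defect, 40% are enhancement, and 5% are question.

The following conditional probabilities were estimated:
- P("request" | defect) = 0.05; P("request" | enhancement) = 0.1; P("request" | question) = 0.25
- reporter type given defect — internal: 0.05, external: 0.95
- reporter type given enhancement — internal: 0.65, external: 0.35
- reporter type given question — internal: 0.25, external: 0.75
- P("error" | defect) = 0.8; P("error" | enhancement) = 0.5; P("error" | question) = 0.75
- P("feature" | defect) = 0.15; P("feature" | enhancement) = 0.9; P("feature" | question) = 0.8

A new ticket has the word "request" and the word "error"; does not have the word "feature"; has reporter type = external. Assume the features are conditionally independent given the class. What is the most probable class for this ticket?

defect

defect: 0.55 × 0.05 × 0.95 × 0.8 × (1−0.15) = 0.017765
enhancement: 0.4 × 0.1 × 0.35 × 0.5 × (1−0.9) = 0.0007
question: 0.05 × 0.25 × 0.75 × 0.75 × (1−0.8) = 0.00140625
Highest score → defect.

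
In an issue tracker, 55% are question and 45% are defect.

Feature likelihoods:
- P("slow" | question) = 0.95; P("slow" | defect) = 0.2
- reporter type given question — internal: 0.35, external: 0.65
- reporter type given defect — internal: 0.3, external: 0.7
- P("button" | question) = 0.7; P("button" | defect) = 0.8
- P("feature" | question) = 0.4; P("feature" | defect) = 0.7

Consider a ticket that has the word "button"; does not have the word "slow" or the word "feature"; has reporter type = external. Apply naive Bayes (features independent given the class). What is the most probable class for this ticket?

question: 0.55 × (1−0.95) × 0.65 × 0.7 × (1−0.4) = 0.0075075
defect: 0.45 × (1−0.2) × 0.7 × 0.8 × (1−0.7) = 0.06048
Highest score → defect.

defect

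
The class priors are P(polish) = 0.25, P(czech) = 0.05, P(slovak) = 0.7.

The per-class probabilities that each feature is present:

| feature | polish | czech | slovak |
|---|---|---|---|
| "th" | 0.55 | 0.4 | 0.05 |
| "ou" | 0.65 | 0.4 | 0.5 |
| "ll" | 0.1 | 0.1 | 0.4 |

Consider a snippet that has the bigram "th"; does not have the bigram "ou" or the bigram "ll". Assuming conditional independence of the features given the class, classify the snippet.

polish: 0.25 × 0.55 × (1−0.65) × (1−0.1) = 0.0433125
czech: 0.05 × 0.4 × (1−0.4) × (1−0.1) = 0.0108
slovak: 0.7 × 0.05 × (1−0.5) × (1−0.4) = 0.0105
Highest score → polish.

polish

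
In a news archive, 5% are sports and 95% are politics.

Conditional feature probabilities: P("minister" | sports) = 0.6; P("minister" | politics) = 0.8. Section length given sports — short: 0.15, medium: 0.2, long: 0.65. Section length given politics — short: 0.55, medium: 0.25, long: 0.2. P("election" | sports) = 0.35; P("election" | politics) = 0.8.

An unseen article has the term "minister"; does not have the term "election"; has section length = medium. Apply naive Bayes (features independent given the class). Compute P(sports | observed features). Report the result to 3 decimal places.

0.093

sports: 0.05 × 0.6 × 0.2 × (1−0.35) = 0.0039
politics: 0.95 × 0.8 × 0.25 × (1−0.8) = 0.038
P(sports | x) = 0.0039 / 0.0419 ≈ 0.093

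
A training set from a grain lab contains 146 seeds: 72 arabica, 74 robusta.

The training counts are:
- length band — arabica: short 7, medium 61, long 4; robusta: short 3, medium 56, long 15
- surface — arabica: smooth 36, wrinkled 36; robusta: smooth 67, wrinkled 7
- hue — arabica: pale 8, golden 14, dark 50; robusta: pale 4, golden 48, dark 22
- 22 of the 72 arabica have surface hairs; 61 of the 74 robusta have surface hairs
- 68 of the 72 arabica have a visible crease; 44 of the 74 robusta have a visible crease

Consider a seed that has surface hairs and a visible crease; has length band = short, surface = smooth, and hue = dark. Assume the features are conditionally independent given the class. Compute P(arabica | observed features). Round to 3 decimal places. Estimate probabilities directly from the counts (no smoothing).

0.639

arabica: (72/146) × (7/72) × (36/72) × (50/72) × (22/72) × (68/72) ≈ 0.00480418
robusta: (74/146) × (3/74) × (67/74) × (22/74) × (61/74) × (44/74) ≈ 0.00271095
P(arabica | x) = 0.00480418 / 0.00751513 ≈ 0.639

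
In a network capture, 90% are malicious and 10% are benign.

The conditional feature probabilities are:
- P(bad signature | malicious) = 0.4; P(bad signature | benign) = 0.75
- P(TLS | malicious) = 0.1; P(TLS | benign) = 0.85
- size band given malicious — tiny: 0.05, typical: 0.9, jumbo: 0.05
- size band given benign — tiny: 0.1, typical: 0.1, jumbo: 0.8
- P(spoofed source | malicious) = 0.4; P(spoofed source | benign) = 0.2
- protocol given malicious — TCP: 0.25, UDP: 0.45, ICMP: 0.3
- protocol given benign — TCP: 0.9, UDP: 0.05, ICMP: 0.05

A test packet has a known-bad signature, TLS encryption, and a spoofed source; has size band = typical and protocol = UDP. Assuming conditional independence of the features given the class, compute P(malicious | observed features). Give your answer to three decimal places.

0.989

malicious: 0.9 × 0.4 × 0.1 × 0.9 × 0.4 × 0.45 = 0.005832
benign: 0.1 × 0.75 × 0.85 × 0.1 × 0.2 × 0.05 = 0.00006375
P(malicious | x) = 0.005832 / 0.00589575 ≈ 0.989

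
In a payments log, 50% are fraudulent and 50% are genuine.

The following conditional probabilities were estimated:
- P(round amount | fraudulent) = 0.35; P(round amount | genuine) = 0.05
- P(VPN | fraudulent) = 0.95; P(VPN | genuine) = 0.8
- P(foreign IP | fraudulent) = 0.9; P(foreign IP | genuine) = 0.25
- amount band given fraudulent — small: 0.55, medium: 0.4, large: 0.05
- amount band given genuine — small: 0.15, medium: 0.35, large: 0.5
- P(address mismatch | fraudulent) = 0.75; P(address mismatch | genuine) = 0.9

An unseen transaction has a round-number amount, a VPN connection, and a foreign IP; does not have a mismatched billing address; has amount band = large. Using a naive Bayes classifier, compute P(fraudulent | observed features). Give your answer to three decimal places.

fraudulent: 0.5 × 0.35 × 0.95 × 0.9 × 0.05 × (1−0.75) = 0.0018703125
genuine: 0.5 × 0.05 × 0.8 × 0.25 × 0.5 × (1−0.9) = 0.00025
P(fraudulent | x) = 0.0018703125 / 0.0021203125 ≈ 0.882

0.882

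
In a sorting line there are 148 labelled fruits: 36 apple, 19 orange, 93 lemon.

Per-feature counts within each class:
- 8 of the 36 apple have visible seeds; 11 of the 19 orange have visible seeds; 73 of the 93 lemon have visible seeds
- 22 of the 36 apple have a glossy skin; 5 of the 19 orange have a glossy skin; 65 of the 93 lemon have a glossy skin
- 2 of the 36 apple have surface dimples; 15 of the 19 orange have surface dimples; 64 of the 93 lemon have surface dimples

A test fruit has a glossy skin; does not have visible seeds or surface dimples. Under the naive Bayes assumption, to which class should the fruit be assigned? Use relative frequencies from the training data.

apple

apple: (36/148) × (28/36) × (22/36) × (34/36) ≈ 0.109193
orange: (19/148) × (8/19) × (5/19) × (4/19) ≈ 0.00299468
lemon: (93/148) × (20/93) × (65/93) × (29/93) ≈ 0.0294519
Highest score → apple.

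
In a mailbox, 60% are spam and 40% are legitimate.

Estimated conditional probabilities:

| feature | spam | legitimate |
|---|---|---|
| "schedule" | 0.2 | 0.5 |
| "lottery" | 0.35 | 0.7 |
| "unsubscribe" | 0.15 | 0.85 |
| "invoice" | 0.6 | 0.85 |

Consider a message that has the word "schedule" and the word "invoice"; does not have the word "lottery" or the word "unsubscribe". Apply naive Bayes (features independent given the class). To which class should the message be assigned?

spam: 0.6 × 0.2 × (1−0.35) × (1−0.15) × 0.6 = 0.03978
legitimate: 0.4 × 0.5 × (1−0.7) × (1−0.85) × 0.85 = 0.00765
Highest score → spam.

spam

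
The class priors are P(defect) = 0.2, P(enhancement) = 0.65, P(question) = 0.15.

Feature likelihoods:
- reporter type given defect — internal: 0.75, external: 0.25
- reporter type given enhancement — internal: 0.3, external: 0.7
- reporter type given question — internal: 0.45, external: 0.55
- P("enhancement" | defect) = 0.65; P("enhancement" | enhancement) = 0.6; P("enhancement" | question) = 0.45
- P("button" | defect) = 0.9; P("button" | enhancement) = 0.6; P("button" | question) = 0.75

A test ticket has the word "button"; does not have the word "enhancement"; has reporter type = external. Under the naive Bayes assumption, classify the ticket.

enhancement

defect: 0.2 × 0.25 × (1−0.65) × 0.9 = 0.01575
enhancement: 0.65 × 0.7 × (1−0.6) × 0.6 = 0.1092
question: 0.15 × 0.55 × (1−0.45) × 0.75 = 0.03403125
Highest score → enhancement.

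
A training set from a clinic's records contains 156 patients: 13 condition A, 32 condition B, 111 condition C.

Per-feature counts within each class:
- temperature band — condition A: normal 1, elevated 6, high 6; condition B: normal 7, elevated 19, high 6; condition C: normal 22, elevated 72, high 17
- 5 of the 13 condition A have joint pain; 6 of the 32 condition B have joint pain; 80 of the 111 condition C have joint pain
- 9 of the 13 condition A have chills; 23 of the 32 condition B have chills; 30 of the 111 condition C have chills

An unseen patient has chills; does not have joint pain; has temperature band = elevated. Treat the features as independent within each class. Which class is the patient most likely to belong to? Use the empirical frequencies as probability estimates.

condition A: (13/156) × (6/13) × (8/13) × (9/13) ≈ 0.016386
condition B: (32/156) × (19/32) × (26/32) × (23/32) ≈ 0.0711263
condition C: (111/156) × (72/111) × (31/111) × (30/111) ≈ 0.0348373
Highest score → condition B.

condition B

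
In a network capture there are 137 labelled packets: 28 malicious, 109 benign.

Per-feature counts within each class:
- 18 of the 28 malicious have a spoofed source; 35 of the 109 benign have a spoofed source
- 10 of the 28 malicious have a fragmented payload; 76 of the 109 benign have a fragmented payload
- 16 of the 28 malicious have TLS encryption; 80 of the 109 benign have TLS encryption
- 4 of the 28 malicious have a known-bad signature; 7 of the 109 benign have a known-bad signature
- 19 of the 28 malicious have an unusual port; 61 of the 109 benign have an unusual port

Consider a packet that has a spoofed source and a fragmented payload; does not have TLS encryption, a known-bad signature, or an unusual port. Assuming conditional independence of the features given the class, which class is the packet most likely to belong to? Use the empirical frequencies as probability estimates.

malicious: (28/137) × (18/28) × (10/28) × (12/28) × (24/28) × (9/28) ≈ 0.00554057
benign: (109/137) × (35/109) × (76/109) × (29/109) × (102/109) × (48/109) ≈ 0.0195297
Highest score → benign.

benign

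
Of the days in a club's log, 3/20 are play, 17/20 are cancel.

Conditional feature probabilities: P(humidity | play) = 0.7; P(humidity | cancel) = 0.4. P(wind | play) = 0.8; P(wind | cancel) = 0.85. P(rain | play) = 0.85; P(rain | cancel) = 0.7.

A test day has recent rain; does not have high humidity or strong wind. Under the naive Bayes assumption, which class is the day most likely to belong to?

cancel

play: 0.15 × (1−0.7) × (1−0.8) × 0.85 = 0.00765
cancel: 0.85 × (1−0.4) × (1−0.85) × 0.7 = 0.05355
Highest score → cancel.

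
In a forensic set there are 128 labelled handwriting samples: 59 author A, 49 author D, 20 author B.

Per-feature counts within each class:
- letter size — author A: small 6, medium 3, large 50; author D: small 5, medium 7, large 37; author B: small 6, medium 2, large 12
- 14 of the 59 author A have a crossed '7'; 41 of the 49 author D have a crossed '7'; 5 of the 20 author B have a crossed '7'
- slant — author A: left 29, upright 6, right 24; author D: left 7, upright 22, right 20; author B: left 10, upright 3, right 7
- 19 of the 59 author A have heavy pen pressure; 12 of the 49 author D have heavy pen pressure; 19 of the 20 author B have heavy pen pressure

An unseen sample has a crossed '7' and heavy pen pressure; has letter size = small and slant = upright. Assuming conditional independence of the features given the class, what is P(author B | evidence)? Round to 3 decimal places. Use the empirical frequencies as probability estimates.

0.297

author A: (59/128) × (6/59) × (14/59) × (6/59) × (19/59) ≈ 0.000364266
author D: (49/128) × (5/49) × (41/49) × (22/49) × (12/49) ≈ 0.00359385
author B: (20/128) × (6/20) × (5/20) × (3/20) × (19/20) = 0.001669921875
P(author B | x) = 0.001669921875 / 0.005628037875 ≈ 0.297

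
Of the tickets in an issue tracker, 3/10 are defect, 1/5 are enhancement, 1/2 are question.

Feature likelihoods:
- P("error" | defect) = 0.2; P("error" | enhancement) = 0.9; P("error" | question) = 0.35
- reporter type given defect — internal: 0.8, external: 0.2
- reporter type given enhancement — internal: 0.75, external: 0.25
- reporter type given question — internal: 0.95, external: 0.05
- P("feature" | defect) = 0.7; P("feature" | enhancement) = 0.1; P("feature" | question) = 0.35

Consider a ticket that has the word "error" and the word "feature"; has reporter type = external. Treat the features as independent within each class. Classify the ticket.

defect

defect: 0.3 × 0.2 × 0.2 × 0.7 = 0.0084
enhancement: 0.2 × 0.9 × 0.25 × 0.1 = 0.0045
question: 0.5 × 0.35 × 0.05 × 0.35 = 0.0030625
Highest score → defect.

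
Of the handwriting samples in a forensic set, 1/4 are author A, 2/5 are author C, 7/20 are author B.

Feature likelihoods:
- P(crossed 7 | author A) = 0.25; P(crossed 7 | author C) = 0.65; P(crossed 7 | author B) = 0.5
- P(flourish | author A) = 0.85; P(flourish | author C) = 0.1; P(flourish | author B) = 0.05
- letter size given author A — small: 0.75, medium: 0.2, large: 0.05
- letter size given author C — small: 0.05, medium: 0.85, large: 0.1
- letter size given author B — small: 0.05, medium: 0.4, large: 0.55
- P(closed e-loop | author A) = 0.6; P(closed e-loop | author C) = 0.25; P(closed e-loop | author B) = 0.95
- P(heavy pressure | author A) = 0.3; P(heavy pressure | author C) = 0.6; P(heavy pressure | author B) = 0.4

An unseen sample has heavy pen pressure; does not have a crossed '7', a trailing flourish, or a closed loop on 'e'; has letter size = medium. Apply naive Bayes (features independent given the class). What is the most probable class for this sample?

author A: 0.25 × (1−0.25) × (1−0.85) × 0.2 × (1−0.6) × 0.3 = 0.000675
author C: 0.4 × (1−0.65) × (1−0.1) × 0.85 × (1−0.25) × 0.6 = 0.048195
author B: 0.35 × (1−0.5) × (1−0.05) × 0.4 × (1−0.95) × 0.4 = 0.00133
Highest score → author C.

author C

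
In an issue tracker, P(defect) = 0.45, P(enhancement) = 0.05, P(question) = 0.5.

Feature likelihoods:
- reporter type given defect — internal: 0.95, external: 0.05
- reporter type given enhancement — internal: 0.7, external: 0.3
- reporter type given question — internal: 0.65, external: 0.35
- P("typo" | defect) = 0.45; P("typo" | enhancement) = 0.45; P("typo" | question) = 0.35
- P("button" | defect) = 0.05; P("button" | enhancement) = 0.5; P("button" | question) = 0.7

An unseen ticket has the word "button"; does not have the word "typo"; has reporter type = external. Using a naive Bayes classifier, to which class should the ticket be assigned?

question

defect: 0.45 × 0.05 × (1−0.45) × 0.05 = 0.00061875
enhancement: 0.05 × 0.3 × (1−0.45) × 0.5 = 0.004125
question: 0.5 × 0.35 × (1−0.35) × 0.7 = 0.079625
Highest score → question.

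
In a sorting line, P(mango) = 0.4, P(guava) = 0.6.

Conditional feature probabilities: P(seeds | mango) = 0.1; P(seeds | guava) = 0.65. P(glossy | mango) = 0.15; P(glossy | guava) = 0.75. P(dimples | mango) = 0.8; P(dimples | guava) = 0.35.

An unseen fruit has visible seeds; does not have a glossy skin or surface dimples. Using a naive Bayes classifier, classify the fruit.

guava

mango: 0.4 × 0.1 × (1−0.15) × (1−0.8) = 0.0068
guava: 0.6 × 0.65 × (1−0.75) × (1−0.35) = 0.063375
Highest score → guava.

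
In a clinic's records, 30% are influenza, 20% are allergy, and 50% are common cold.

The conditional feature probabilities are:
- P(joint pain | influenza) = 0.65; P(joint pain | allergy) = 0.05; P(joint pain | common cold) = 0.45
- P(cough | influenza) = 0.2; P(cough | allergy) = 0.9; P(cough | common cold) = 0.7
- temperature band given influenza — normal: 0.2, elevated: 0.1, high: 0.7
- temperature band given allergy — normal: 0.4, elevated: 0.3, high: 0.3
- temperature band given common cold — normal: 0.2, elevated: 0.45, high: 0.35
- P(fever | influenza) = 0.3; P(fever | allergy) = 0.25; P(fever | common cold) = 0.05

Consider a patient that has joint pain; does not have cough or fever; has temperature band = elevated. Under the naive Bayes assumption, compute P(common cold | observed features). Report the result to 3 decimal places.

0.721

influenza: 0.3 × 0.65 × (1−0.2) × 0.1 × (1−0.3) = 0.01092
allergy: 0.2 × 0.05 × (1−0.9) × 0.3 × (1−0.25) = 0.000225
common cold: 0.5 × 0.45 × (1−0.7) × 0.45 × (1−0.05) = 0.02885625
P(common cold | x) = 0.02885625 / 0.04000125 ≈ 0.721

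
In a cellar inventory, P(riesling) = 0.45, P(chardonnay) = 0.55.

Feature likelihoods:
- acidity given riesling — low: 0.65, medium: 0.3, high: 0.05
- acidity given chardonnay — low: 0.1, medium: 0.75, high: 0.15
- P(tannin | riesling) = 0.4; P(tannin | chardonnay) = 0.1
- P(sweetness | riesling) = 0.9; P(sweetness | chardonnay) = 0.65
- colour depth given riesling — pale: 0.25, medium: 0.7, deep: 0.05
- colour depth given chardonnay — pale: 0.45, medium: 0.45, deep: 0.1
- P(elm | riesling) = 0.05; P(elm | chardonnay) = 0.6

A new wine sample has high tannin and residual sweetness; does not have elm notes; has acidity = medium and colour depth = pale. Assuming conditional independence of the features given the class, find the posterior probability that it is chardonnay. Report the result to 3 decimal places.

0.295

riesling: 0.45 × 0.3 × 0.4 × 0.9 × 0.25 × (1−0.05) = 0.0115425
chardonnay: 0.55 × 0.75 × 0.1 × 0.65 × 0.45 × (1−0.6) = 0.00482625
P(chardonnay | x) = 0.00482625 / 0.01636875 ≈ 0.295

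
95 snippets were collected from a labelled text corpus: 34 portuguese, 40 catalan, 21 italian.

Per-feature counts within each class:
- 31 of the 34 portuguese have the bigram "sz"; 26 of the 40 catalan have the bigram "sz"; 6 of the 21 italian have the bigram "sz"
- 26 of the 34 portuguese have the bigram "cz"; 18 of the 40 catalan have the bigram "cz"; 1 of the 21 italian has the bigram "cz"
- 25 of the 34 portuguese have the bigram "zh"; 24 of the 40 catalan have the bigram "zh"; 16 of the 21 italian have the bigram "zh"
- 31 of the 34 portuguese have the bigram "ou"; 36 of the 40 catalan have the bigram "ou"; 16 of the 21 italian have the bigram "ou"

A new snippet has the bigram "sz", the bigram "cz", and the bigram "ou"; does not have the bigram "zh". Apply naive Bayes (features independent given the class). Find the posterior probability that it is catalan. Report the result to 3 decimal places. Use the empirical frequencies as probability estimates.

portuguese: (34/95) × (31/34) × (26/34) × (9/34) × (31/34) ≈ 0.0602253
catalan: (40/95) × (26/40) × (18/40) × (16/40) × (36/40) ≈ 0.0443368
italian: (21/95) × (6/21) × (1/21) × (5/21) × (16/21) ≈ 0.000545582
P(catalan | x) = 0.0443368 / 0.105107682 ≈ 0.422

0.422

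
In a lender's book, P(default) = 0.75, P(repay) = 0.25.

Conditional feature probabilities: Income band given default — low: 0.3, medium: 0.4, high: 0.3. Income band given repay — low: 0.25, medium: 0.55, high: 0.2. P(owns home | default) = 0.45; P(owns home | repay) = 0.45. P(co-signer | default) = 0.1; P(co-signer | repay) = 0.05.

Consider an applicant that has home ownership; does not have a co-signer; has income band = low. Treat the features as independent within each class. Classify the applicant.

default: 0.75 × 0.3 × 0.45 × (1−0.1) = 0.091125
repay: 0.25 × 0.25 × 0.45 × (1−0.05) = 0.02671875
Highest score → default.

default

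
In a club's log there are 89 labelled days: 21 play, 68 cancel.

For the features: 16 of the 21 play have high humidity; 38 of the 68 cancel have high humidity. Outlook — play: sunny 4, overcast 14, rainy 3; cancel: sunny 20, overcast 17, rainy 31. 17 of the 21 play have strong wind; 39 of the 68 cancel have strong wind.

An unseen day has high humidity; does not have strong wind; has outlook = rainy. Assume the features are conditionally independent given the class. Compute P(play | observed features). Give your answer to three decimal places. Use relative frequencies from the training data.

play: (21/89) × (16/21) × (3/21) × (4/21) ≈ 0.00489184
cancel: (68/89) × (38/68) × (31/68) × (29/68) ≈ 0.083011
P(play | x) = 0.00489184 / 0.08790284 ≈ 0.056

0.056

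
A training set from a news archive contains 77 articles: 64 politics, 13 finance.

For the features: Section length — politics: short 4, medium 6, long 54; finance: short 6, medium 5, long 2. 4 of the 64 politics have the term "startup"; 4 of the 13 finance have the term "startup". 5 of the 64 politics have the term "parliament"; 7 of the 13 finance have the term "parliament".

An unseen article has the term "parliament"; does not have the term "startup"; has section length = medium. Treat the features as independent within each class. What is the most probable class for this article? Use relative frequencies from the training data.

finance

politics: (64/77) × (6/64) × (60/64) × (5/64) ≈ 0.00570718
finance: (13/77) × (5/13) × (9/13) × (7/13) ≈ 0.0242066
Highest score → finance.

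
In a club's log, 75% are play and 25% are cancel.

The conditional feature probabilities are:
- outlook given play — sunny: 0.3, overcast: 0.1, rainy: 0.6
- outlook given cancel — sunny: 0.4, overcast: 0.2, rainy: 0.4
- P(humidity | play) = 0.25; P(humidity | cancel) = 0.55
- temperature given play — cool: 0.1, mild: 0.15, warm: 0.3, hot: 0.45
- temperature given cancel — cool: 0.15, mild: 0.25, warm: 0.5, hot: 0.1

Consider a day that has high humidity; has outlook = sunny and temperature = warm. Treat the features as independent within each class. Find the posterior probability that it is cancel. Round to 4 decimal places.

play: 0.75 × 0.3 × 0.25 × 0.3 = 0.016875
cancel: 0.25 × 0.4 × 0.55 × 0.5 = 0.0275
P(cancel | x) = 0.0275 / 0.044375 ≈ 0.6197

0.6197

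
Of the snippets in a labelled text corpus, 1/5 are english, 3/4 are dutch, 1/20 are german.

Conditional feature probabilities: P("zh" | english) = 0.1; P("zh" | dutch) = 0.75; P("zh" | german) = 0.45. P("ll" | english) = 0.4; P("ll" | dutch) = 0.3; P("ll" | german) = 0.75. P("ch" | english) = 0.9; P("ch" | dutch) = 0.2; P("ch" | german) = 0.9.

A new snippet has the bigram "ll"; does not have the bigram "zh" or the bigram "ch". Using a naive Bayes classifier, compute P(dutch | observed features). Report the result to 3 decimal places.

english: 0.2 × (1−0.1) × 0.4 × (1−0.9) = 0.0072
dutch: 0.75 × (1−0.75) × 0.3 × (1−0.2) = 0.045
german: 0.05 × (1−0.45) × 0.75 × (1−0.9) = 0.0020625
P(dutch | x) = 0.045 / 0.0542625 ≈ 0.829

0.829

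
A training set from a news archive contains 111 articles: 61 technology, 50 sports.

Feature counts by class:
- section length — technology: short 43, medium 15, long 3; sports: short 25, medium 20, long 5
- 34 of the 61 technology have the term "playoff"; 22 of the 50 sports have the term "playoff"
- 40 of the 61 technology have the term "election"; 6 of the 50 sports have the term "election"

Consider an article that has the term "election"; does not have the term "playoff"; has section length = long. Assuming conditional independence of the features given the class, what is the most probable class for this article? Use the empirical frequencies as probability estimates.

technology: (61/111) × (3/61) × (27/61) × (40/61) ≈ 0.00784445
sports: (50/111) × (5/50) × (28/50) × (6/50) ≈ 0.00302703
Highest score → technology.

technology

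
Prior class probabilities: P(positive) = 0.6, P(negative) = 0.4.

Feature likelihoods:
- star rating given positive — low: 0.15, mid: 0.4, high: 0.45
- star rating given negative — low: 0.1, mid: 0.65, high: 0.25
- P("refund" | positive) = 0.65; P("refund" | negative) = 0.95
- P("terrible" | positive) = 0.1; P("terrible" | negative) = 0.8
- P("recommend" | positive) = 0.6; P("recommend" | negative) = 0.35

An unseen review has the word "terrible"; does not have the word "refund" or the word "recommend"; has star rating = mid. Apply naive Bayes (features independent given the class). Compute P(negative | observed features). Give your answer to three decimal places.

0.668

positive: 0.6 × 0.4 × (1−0.65) × 0.1 × (1−0.6) = 0.00336
negative: 0.4 × 0.65 × (1−0.95) × 0.8 × (1−0.35) = 0.00676
P(negative | x) = 0.00676 / 0.01012 ≈ 0.668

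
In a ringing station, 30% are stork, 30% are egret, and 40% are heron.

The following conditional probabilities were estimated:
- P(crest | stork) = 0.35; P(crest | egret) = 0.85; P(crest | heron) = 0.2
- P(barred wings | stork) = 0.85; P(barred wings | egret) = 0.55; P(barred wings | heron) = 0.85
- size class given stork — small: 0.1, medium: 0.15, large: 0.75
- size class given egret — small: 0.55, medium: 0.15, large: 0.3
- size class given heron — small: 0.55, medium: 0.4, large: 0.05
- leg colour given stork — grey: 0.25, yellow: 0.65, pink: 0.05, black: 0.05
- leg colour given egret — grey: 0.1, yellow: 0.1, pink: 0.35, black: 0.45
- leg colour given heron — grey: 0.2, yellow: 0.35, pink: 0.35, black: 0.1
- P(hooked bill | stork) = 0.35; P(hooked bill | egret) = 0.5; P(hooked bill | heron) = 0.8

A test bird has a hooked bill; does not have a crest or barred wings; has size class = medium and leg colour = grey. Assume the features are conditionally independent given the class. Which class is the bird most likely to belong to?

stork: 0.3 × (1−0.35) × (1−0.85) × 0.15 × 0.25 × 0.35 = 0.00038390625
egret: 0.3 × (1−0.85) × (1−0.55) × 0.15 × 0.1 × 0.5 = 0.000151875
heron: 0.4 × (1−0.2) × (1−0.85) × 0.4 × 0.2 × 0.8 = 0.003072
Highest score → heron.

heron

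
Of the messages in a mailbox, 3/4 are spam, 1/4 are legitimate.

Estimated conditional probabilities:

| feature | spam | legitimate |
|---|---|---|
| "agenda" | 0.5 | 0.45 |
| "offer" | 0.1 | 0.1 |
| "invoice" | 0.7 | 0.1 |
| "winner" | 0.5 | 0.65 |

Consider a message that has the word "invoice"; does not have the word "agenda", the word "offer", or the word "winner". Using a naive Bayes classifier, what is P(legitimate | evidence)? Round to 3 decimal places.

spam: 0.75 × (1−0.5) × (1−0.1) × 0.7 × (1−0.5) = 0.118125
legitimate: 0.25 × (1−0.45) × (1−0.1) × 0.1 × (1−0.65) = 0.00433125
P(legitimate | x) = 0.00433125 / 0.12245625 ≈ 0.035

0.035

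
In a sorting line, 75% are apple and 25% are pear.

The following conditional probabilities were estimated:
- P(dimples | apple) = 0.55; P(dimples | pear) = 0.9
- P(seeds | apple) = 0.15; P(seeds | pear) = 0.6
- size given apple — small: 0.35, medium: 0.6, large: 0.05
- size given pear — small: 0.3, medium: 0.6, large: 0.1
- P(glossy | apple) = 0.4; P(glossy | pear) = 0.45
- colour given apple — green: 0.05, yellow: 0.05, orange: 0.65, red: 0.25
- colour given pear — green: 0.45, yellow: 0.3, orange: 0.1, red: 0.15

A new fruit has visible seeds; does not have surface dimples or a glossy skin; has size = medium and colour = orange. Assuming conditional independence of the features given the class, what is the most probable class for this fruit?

apple

apple: 0.75 × (1−0.55) × 0.15 × 0.6 × (1−0.4) × 0.65 = 0.01184625
pear: 0.25 × (1−0.9) × 0.6 × 0.6 × (1−0.45) × 0.1 = 0.000495
Highest score → apple.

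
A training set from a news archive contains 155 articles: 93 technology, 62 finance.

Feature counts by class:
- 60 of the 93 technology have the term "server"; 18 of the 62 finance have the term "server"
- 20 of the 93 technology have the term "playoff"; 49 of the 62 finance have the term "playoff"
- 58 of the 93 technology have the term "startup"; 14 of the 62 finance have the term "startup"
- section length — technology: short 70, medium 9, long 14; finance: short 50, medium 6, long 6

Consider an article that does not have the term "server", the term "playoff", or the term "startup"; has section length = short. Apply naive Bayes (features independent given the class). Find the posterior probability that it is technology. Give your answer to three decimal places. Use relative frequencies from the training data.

technology: (93/155) × (33/93) × (73/93) × (35/93) × (70/93) ≈ 0.0473394
finance: (62/155) × (44/62) × (13/62) × (48/62) × (50/62) ≈ 0.0371621
P(technology | x) = 0.0473394 / 0.0845015 ≈ 0.560

0.560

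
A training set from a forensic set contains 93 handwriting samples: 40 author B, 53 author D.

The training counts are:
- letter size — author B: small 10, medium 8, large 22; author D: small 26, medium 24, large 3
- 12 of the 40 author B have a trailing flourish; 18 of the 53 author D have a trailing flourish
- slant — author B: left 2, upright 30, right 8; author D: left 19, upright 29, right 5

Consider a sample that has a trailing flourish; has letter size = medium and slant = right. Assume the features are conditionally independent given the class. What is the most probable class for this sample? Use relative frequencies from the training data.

author B: (40/93) × (8/40) × (12/40) × (8/40) ≈ 0.00516129
author D: (53/93) × (24/53) × (18/53) × (5/53) ≈ 0.00826835
Highest score → author D.

author D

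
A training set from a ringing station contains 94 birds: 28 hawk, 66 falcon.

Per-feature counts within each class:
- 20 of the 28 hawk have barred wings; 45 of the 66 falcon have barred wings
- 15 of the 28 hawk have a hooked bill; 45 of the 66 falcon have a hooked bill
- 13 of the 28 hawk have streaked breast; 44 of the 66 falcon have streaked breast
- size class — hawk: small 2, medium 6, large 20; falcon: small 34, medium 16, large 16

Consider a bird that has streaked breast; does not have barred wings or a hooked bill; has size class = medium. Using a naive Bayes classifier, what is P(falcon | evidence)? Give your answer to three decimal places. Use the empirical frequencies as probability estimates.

0.745

hawk: (28/94) × (8/28) × (13/28) × (13/28) × (6/28) ≈ 0.00393121
falcon: (66/94) × (21/66) × (21/66) × (44/66) × (16/66) ≈ 0.0114882
P(falcon | x) = 0.0114882 / 0.01541941 ≈ 0.745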